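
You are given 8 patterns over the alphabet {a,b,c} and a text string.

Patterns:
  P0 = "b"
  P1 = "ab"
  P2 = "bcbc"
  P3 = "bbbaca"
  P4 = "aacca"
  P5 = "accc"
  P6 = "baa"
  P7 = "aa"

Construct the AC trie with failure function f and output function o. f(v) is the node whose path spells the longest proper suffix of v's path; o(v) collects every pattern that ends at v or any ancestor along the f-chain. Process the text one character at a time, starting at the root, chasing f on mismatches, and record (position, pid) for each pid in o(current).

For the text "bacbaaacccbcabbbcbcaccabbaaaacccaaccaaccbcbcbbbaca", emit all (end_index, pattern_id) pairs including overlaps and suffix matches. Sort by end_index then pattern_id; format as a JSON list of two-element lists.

Build automaton:
Trie (insert patterns):
  0='ε' goto a→2 b→1
  1='b' goto a→19 b→7 c→4  ←P0
  2='a' goto a→12 b→3 c→16
  3='ab' goto ·  ←P1
  4='bc' goto b→5
  5='bcb' goto c→6
  6='bcbc' goto ·  ←P2
  7='bb' goto b→8
  8='bbb' goto a→9
  9='bbba' goto c→10
  10='bbbac' goto a→11
  11='bbbaca' goto ·  ←P3
  12='aa' goto c→13  ←P7
  13='aac' goto c→14
  14='aacc' goto a→15
  15='aacca' goto ·  ←P4
  16='ac' goto c→17
  17='acc' goto c→18
  18='accc' goto ·  ←P5
  19='ba' goto a→20
  20='baa' goto ·  ←P6

Failure links (BFS by depth):
  fail(1) 'b': from fail(0)=0 chase 'b': 0 ⇒ 0;  out={0}∪out(0)={0}
  fail(2) 'a': from fail(0)=0 chase 'a': 0 ⇒ 0;  out=∅∪out(0)=∅
  fail(3) 'ab': from fail(2)=0 chase 'b': 0 ⇒ 1;  out={1}∪out(1)={0,1}
  fail(4) 'bc': from fail(1)=0 chase 'c': 0 ⇒ 0;  out=∅∪out(0)=∅
  fail(7) 'bb': from fail(1)=0 chase 'b': 0 ⇒ 1;  out=∅∪out(1)={0}
  fail(12) 'aa': from fail(2)=0 chase 'a': 0 ⇒ 2;  out={7}∪out(2)={7}
  fail(16) 'ac': from fail(2)=0 chase 'c': 0 ⇒ 0;  out=∅∪out(0)=∅
  fail(19) 'ba': from fail(1)=0 chase 'a': 0 ⇒ 2;  out=∅∪out(2)=∅
  fail(5) 'bcb': from fail(4)=0 chase 'b': 0 ⇒ 1;  out=∅∪out(1)={0}
  fail(8) 'bbb': from fail(7)=1 chase 'b': 1 ⇒ 7;  out=∅∪out(7)={0}
  fail(13) 'aac': from fail(12)=2 chase 'c': 2 ⇒ 16;  out=∅∪out(16)=∅
  fail(17) 'acc': from fail(16)=0 chase 'c': 0 ⇒ 0;  out=∅∪out(0)=∅
  fail(20) 'baa': from fail(19)=2 chase 'a': 2 ⇒ 12;  out={6}∪out(12)={6,7}
  fail(6) 'bcbc': from fail(5)=1 chase 'c': 1 ⇒ 4;  out={2}∪out(4)={2}
  fail(9) 'bbba': from fail(8)=7 chase 'a': 7→1 ⇒ 19;  out=∅∪out(19)=∅
  fail(14) 'aacc': from fail(13)=16 chase 'c': 16 ⇒ 17;  out=∅∪out(17)=∅
  fail(18) 'accc': from fail(17)=0 chase 'c': 0 ⇒ 0;  out={5}∪out(0)={5}
  fail(10) 'bbbac': from fail(9)=19 chase 'c': 19→2 ⇒ 16;  out=∅∪out(16)=∅
  fail(15) 'aacca': from fail(14)=17 chase 'a': 17→0 ⇒ 2;  out={4}∪out(2)={4}
  fail(11) 'bbbaca': from fail(10)=16 chase 'a': 16→0 ⇒ 2;  out={3}∪out(2)={3}

Scan:
[0] read 'b'  n0⇒n1  → match P0@[0:0]
[1] read 'a'  n1⇒n19
[2] read 'c'  n19⇒n16 ·f
[3] read 'b'  n16⇒n1 ·f  → match P0@[3:3]
[4] read 'a'  n1⇒n19
[5] read 'a'  n19⇒n20  → match P6@[3:5],P7@[4:5]
[6] read 'a'  n20⇒n12 ·f  → match P7@[5:6]
[7] read 'c'  n12⇒n13
[8] read 'c'  n13⇒n14
[9] read 'c'  n14⇒n18 ·f  → match P5@[6:9]
[10] read 'b'  n18⇒n1 ·f  → match P0@[10:10]
[11] read 'c'  n1⇒n4
[12] read 'a'  n4⇒n2 ·f
[13] read 'b'  n2⇒n3  → match P0@[13:13],P1@[12:13]
[14] read 'b'  n3⇒n7 ·f  → match P0@[14:14]
[15] read 'b'  n7⇒n8  → match P0@[15:15]
[16] read 'c'  n8⇒n4 ·f
[17] read 'b'  n4⇒n5  → match P0@[17:17]
[18] read 'c'  n5⇒n6  → match P2@[15:18]
[19] read 'a'  n6⇒n2 ·f
[20] read 'c'  n2⇒n16
[21] read 'c'  n16⇒n17
[22] read 'a'  n17⇒n2 ·f
[23] read 'b'  n2⇒n3  → match P0@[23:23],P1@[22:23]
[24] read 'b'  n3⇒n7 ·f  → match P0@[24:24]
[25] read 'a'  n7⇒n19 ·f
[26] read 'a'  n19⇒n20  → match P6@[24:26],P7@[25:26]
[27] read 'a'  n20⇒n12 ·f  → match P7@[26:27]
[28] read 'a'  n12⇒n12 ·f  → match P7@[27:28]
[29] read 'c'  n12⇒n13
[30] read 'c'  n13⇒n14
[31] read 'c'  n14⇒n18 ·f  → match P5@[28:31]
[32] read 'a'  n18⇒n2 ·f
[33] read 'a'  n2⇒n12  → match P7@[32:33]
[34] read 'c'  n12⇒n13
[35] read 'c'  n13⇒n14
[36] read 'a'  n14⇒n15  → match P4@[32:36]
[37] read 'a'  n15⇒n12 ·f  → match P7@[36:37]
[38] read 'c'  n12⇒n13
[39] read 'c'  n13⇒n14
[40] read 'b'  n14⇒n1 ·f  → match P0@[40:40]
[41] read 'c'  n1⇒n4
[42] read 'b'  n4⇒n5  → match P0@[42:42]
[43] read 'c'  n5⇒n6  → match P2@[40:43]
[44] read 'b'  n6⇒n5 ·f  → match P0@[44:44]
[45] read 'b'  n5⇒n7 ·f  → match P0@[45:45]
[46] read 'b'  n7⇒n8  → match P0@[46:46]
[47] read 'a'  n8⇒n9
[48] read 'c'  n9⇒n10
[49] read 'a'  n10⇒n11  → match P3@[44:49]

All matches (sorted): [[0,0],[3,0],[5,6],[5,7],[6,7],[9,5],[10,0],[13,0],[13,1],[14,0],[15,0],[17,0],[18,2],[23,0],[23,1],[24,0],[26,6],[26,7],[27,7],[28,7],[31,5],[33,7],[36,4],[37,7],[40,0],[42,0],[43,2],[44,0],[45,0],[46,0],[49,3]]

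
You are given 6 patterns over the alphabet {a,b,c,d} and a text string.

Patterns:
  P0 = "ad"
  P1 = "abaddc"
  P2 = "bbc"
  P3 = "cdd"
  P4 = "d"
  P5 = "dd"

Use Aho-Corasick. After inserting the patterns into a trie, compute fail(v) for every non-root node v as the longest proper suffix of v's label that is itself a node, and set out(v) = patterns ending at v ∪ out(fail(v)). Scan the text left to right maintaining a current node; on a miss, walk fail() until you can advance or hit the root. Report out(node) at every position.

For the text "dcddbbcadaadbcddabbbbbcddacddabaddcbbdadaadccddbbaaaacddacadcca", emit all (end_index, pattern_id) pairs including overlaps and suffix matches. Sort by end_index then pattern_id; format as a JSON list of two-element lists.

Build:
Trie nodes:
  n0 'ε': a→1 b→8 c→11 d→14
  n1 'a': b→3 d→2
  n2 'ad': ·  ←P0
  n3 'ab': a→4
  n4 'aba': d→5
  n5 'abad': d→6
  n6 'abadd': c→7
  n7 'abaddc': ·  ←P1
  n8 'b': b→9
  n9 'bb': c→10
  n10 'bbc': ·  ←P2
  n11 'c': d→12
  n12 'cd': d→13
  n13 'cdd': ·  ←P3
  n14 'd': d→15  ←P4
  n15 'dd': ·  ←P5

BFS fail/out derivation:
  n1('a'): parent n0 fail=0; on 'a' 0 → fail=0;  out ∅∪∅=∅
  n8('b'): parent n0 fail=0; on 'b' 0 → fail=0;  out ∅∪∅=∅
  n11('c'): parent n0 fail=0; on 'c' 0 → fail=0;  out ∅∪∅=∅
  n14('d'): parent n0 fail=0; on 'd' 0 → fail=0;  out {4}∪∅={4}
  n2('ad'): parent n1 fail=0; on 'd' 0 → fail=14;  out {0}∪{4}={0,4}
  n3('ab'): parent n1 fail=0; on 'b' 0 → fail=8;  out ∅∪∅=∅
  n9('bb'): parent n8 fail=0; on 'b' 0 → fail=8;  out ∅∪∅=∅
  n12('cd'): parent n11 fail=0; on 'd' 0 → fail=14;  out ∅∪{4}={4}
  n15('dd'): parent n14 fail=0; on 'd' 0 → fail=14;  out {5}∪{4}={4,5}
  n4('aba'): parent n3 fail=8; on 'a' 8→0 → fail=1;  out ∅∪∅=∅
  n10('bbc'): parent n9 fail=8; on 'c' 8→0 → fail=11;  out {2}∪∅={2}
  n13('cdd'): parent n12 fail=14; on 'd' 14 → fail=15;  out {3}∪{4,5}={3,4,5}
  n5('abad'): parent n4 fail=1; on 'd' 1 → fail=2;  out ∅∪{0,4}={0,4}
  n6('abadd'): parent n5 fail=2; on 'd' 2→14 → fail=15;  out ∅∪{4,5}={4,5}
  n7('abaddc'): parent n6 fail=15; on 'c' 15→14→0 → fail=11;  out {1}∪∅={1}

Scan:
pos 0 'd': at 14  emit P4@[0:0]
pos 1 'c': at 11 (fail-walked)
pos 2 'd': at 12  emit P4@[2:2]
pos 3 'd': at 13  emit P3@[1:3],P4@[3:3],P5@[2:3]
pos 4 'b': at 8 (fail-walked)
pos 5 'b': at 9
pos 6 'c': at 10  emit P2@[4:6]
pos 7 'a': at 1 (fail-walked)
pos 8 'd': at 2  emit P0@[7:8],P4@[8:8]
pos 9 'a': at 1 (fail-walked)
pos 10 'a': at 1 (fail-walked)
pos 11 'd': at 2  emit P0@[10:11],P4@[11:11]
pos 12 'b': at 8 (fail-walked)
pos 13 'c': at 11 (fail-walked)
pos 14 'd': at 12  emit P4@[14:14]
pos 15 'd': at 13  emit P3@[13:15],P4@[15:15],P5@[14:15]
pos 16 'a': at 1 (fail-walked)
pos 17 'b': at 3
pos 18 'b': at 9 (fail-walked)
pos 19 'b': at 9 (fail-walked)
pos 20 'b': at 9 (fail-walked)
pos 21 'b': at 9 (fail-walked)
pos 22 'c': at 10  emit P2@[20:22]
pos 23 'd': at 12 (fail-walked)  emit P4@[23:23]
pos 24 'd': at 13  emit P3@[22:24],P4@[24:24],P5@[23:24]
pos 25 'a': at 1 (fail-walked)
pos 26 'c': at 11 (fail-walked)
pos 27 'd': at 12  emit P4@[27:27]
pos 28 'd': at 13  emit P3@[26:28],P4@[28:28],P5@[27:28]
pos 29 'a': at 1 (fail-walked)
pos 30 'b': at 3
pos 31 'a': at 4
pos 32 'd': at 5  emit P0@[31:32],P4@[32:32]
pos 33 'd': at 6  emit P4@[33:33],P5@[32:33]
pos 34 'c': at 7  emit P1@[29:34]
pos 35 'b': at 8 (fail-walked)
pos 36 'b': at 9
pos 37 'd': at 14 (fail-walked)  emit P4@[37:37]
pos 38 'a': at 1 (fail-walked)
pos 39 'd': at 2  emit P0@[38:39],P4@[39:39]
pos 40 'a': at 1 (fail-walked)
pos 41 'a': at 1 (fail-walked)
pos 42 'd': at 2  emit P0@[41:42],P4@[42:42]
pos 43 'c': at 11 (fail-walked)
pos 44 'c': at 11 (fail-walked)
pos 45 'd': at 12  emit P4@[45:45]
pos 46 'd': at 13  emit P3@[44:46],P4@[46:46],P5@[45:46]
pos 47 'b': at 8 (fail-walked)
pos 48 'b': at 9
pos 49 'a': at 1 (fail-walked)
pos 50 'a': at 1 (fail-walked)
pos 51 'a': at 1 (fail-walked)
pos 52 'a': at 1 (fail-walked)
pos 53 'c': at 11 (fail-walked)
pos 54 'd': at 12  emit P4@[54:54]
pos 55 'd': at 13  emit P3@[53:55],P4@[55:55],P5@[54:55]
pos 56 'a': at 1 (fail-walked)
pos 57 'c': at 11 (fail-walked)
pos 58 'a': at 1 (fail-walked)
pos 59 'd': at 2  emit P0@[58:59],P4@[59:59]
pos 60 'c': at 11 (fail-walked)
pos 61 'c': at 11 (fail-walked)
pos 62 'a': at 1 (fail-walked)

Matches: [[0,4],[2,4],[3,3],[3,4],[3,5],[6,2],[8,0],[8,4],[11,0],[11,4],[14,4],[15,3],[15,4],[15,5],[22,2],[23,4],[24,3],[24,4],[24,5],[27,4],[28,3],[28,4],[28,5],[32,0],[32,4],[33,4],[33,5],[34,1],[37,4],[39,0],[39,4],[42,0],[42,4],[45,4],[46,3],[46,4],[46,5],[54,4],[55,3],[55,4],[55,5],[59,0],[59,4]]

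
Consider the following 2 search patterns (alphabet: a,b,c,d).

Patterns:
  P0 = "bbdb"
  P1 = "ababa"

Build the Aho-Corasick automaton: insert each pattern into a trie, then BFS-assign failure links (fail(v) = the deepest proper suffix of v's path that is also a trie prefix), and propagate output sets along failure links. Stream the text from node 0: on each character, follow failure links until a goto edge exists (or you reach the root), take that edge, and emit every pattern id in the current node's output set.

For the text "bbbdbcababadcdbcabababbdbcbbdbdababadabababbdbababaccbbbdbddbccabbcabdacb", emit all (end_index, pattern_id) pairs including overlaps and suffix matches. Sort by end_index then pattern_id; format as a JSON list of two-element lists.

Build:
Trie (insert patterns):
  0='ε' goto a→5 b→1
  1='b' goto b→2
  2='bb' goto d→3
  3='bbd' goto b→4
  4='bbdb' goto ·  [P0 ends]
  5='a' goto b→6
  6='ab' goto a→7
  7='aba' goto b→8
  8='abab' goto a→9
  9='ababa' goto ·  [P1 ends]

BFS fail/out derivation:
  n1('b'): parent n0 fail=0; on 'b' 0 → fail=0;  out ∅∪∅=∅
  n5('a'): parent n0 fail=0; on 'a' 0 → fail=0;  out ∅∪∅=∅
  n2('bb'): parent n1 fail=0; on 'b' 0 → fail=1;  out ∅∪∅=∅
  n6('ab'): parent n5 fail=0; on 'b' 0 → fail=1;  out ∅∪∅=∅
  n3('bbd'): parent n2 fail=1; on 'd' 1→0 → fail=0;  out ∅∪∅=∅
  n7('aba'): parent n6 fail=1; on 'a' 1→0 → fail=5;  out ∅∪∅=∅
  n4('bbdb'): parent n3 fail=0; on 'b' 0 → fail=1;  out {0}∪∅={0}
  n8('abab'): parent n7 fail=5; on 'b' 5 → fail=6;  out ∅∪∅=∅
  n9('ababa'): parent n8 fail=6; on 'a' 6 → fail=7;  out {1}∪∅={1}

Scan:
i=0 'b': node 0→1
i=1 'b': node 1→2
i=2 'b': node 2→2 (via fail)
i=3 'd': node 2→3
i=4 'b': node 3→4  emit P0@[1:4]
i=5 'c': node 4→0 (via fail)
i=6 'a': node 0→5
i=7 'b': node 5→6
i=8 'a': node 6→7
i=9 'b': node 7→8
i=10 'a': node 8→9  emit P1@[6:10]
i=11 'd': node 9→0 (via fail)
i=12 'c': node 0→0
i=13 'd': node 0→0
i=14 'b': node 0→1
i=15 'c': node 1→0 (via fail)
i=16 'a': node 0→5
i=17 'b': node 5→6
i=18 'a': node 6→7
i=19 'b': node 7→8
i=20 'a': node 8→9  emit P1@[16:20]
i=21 'b': node 9→8 (via fail)
i=22 'b': node 8→2 (via fail)
i=23 'd': node 2→3
i=24 'b': node 3→4  emit P0@[21:24]
i=25 'c': node 4→0 (via fail)
i=26 'b': node 0→1
i=27 'b': node 1→2
i=28 'd': node 2→3
i=29 'b': node 3→4  emit P0@[26:29]
i=30 'd': node 4→0 (via fail)
i=31 'a': node 0→5
i=32 'b': node 5→6
i=33 'a': node 6→7
i=34 'b': node 7→8
i=35 'a': node 8→9  emit P1@[31:35]
i=36 'd': node 9→0 (via fail)
i=37 'a': node 0→5
i=38 'b': node 5→6
i=39 'a': node 6→7
i=40 'b': node 7→8
i=41 'a': node 8→9  emit P1@[37:41]
i=42 'b': node 9→8 (via fail)
i=43 'b': node 8→2 (via fail)
i=44 'd': node 2→3
i=45 'b': node 3→4  emit P0@[42:45]
i=46 'a': node 4→5 (via fail)
i=47 'b': node 5→6
i=48 'a': node 6→7
i=49 'b': node 7→8
i=50 'a': node 8→9  emit P1@[46:50]
i=51 'c': node 9→0 (via fail)
i=52 'c': node 0→0
i=53 'b': node 0→1
i=54 'b': node 1→2
i=55 'b': node 2→2 (via fail)
i=56 'd': node 2→3
i=57 'b': node 3→4  emit P0@[54:57]
i=58 'd': node 4→0 (via fail)
i=59 'd': node 0→0
i=60 'b': node 0→1
i=61 'c': node 1→0 (via fail)
i=62 'c': node 0→0
i=63 'a': node 0→5
i=64 'b': node 5→6
i=65 'b': node 6→2 (via fail)
i=66 'c': node 2→0 (via fail)
i=67 'a': node 0→5
i=68 'b': node 5→6
i=69 'd': node 6→0 (via fail)
i=70 'a': node 0→5
i=71 'c': node 5→0 (via fail)
i=72 'b': node 0→1

All matches (sorted): [[4,0],[10,1],[20,1],[24,0],[29,0],[35,1],[41,1],[45,0],[50,1],[57,0]]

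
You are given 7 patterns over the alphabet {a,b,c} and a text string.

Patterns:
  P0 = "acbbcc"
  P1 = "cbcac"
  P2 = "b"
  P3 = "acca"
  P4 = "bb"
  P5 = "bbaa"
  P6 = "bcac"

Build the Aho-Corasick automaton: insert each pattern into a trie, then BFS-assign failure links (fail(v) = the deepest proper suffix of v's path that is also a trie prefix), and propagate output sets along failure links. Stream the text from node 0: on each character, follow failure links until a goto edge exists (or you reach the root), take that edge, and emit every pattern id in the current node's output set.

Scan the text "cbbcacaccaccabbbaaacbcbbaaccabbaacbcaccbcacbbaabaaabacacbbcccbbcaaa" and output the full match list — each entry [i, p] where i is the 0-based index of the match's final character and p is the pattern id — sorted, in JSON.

Construct AC machine:
Trie nodes:
  n0 'ε': a→1 b→12 c→7
  n1 'a': c→2
  n2 'ac': b→3 c→13
  n3 'acb': b→4
  n4 'acbb': c→5
  n5 'acbbc': c→6
  n6 'acbbcc': ·  ←P0
  n7 'c': b→8
  n8 'cb': c→9
  n9 'cbc': a→10
  n10 'cbca': c→11
  n11 'cbcac': ·  ←P1
  n12 'b': b→15 c→18  ←P2
  n13 'acc': a→14
  n14 'acca': ·  ←P3
  n15 'bb': a→16  ←P4
  n16 'bba': a→17
  n17 'bbaa': ·  ←P5
  n18 'bc': a→19
  n19 'bca': c→20
  n20 'bcac': ·  ←P6

BFS fail/out derivation:
  fail(1) 'a': from fail(0)=0 chase 'a': 0 ⇒ 0;  out=∅∪out(0)=∅
  fail(7) 'c': from fail(0)=0 chase 'c': 0 ⇒ 0;  out=∅∪out(0)=∅
  fail(12) 'b': from fail(0)=0 chase 'b': 0 ⇒ 0;  out={2}∪out(0)={2}
  fail(2) 'ac': from fail(1)=0 chase 'c': 0 ⇒ 7;  out=∅∪out(7)=∅
  fail(8) 'cb': from fail(7)=0 chase 'b': 0 ⇒ 12;  out=∅∪out(12)={2}
  fail(15) 'bb': from fail(12)=0 chase 'b': 0 ⇒ 12;  out={4}∪out(12)={2,4}
  fail(18) 'bc': from fail(12)=0 chase 'c': 0 ⇒ 7;  out=∅∪out(7)=∅
  fail(3) 'acb': from fail(2)=7 chase 'b': 7 ⇒ 8;  out=∅∪out(8)={2}
  fail(9) 'cbc': from fail(8)=12 chase 'c': 12 ⇒ 18;  out=∅∪out(18)=∅
  fail(13) 'acc': from fail(2)=7 chase 'c': 7→0 ⇒ 7;  out=∅∪out(7)=∅
  fail(16) 'bba': from fail(15)=12 chase 'a': 12→0 ⇒ 1;  out=∅∪out(1)=∅
  fail(19) 'bca': from fail(18)=7 chase 'a': 7→0 ⇒ 1;  out=∅∪out(1)=∅
  fail(4) 'acbb': from fail(3)=8 chase 'b': 8→12 ⇒ 15;  out=∅∪out(15)={2,4}
  fail(10) 'cbca': from fail(9)=18 chase 'a': 18 ⇒ 19;  out=∅∪out(19)=∅
  fail(14) 'acca': from fail(13)=7 chase 'a': 7→0 ⇒ 1;  out={3}∪out(1)={3}
  fail(17) 'bbaa': from fail(16)=1 chase 'a': 1→0 ⇒ 1;  out={5}∪out(1)={5}
  fail(20) 'bcac': from fail(19)=1 chase 'c': 1 ⇒ 2;  out={6}∪out(2)={6}
  fail(5) 'acbbc': from fail(4)=15 chase 'c': 15→12 ⇒ 18;  out=∅∪out(18)=∅
  fail(11) 'cbcac': from fail(10)=19 chase 'c': 19 ⇒ 20;  out={1}∪out(20)={1,6}
  fail(6) 'acbbcc': from fail(5)=18 chase 'c': 18→7→0 ⇒ 7;  out={0}∪out(7)={0}

Text stream:
[0] read 'c'  n0⇒n7
[1] read 'b'  n7⇒n8  → match P2@[1:1]
[2] read 'b'  n8⇒n15 (via fail)  → match P2@[2:2],P4@[1:2]
[3] read 'c'  n15⇒n18 (via fail)
[4] read 'a'  n18⇒n19
[5] read 'c'  n19⇒n20  → match P6@[2:5]
[6] read 'a'  n20⇒n1 (via fail)
[7] read 'c'  n1⇒n2
[8] read 'c'  n2⇒n13
[9] read 'a'  n13⇒n14  → match P3@[6:9]
[10] read 'c'  n14⇒n2 (via fail)
[11] read 'c'  n2⇒n13
[12] read 'a'  n13⇒n14  → match P3@[9:12]
[13] read 'b'  n14⇒n12 (via fail)  → match P2@[13:13]
[14] read 'b'  n12⇒n15  → match P2@[14:14],P4@[13:14]
[15] read 'b'  n15⇒n15 (via fail)  → match P2@[15:15],P4@[14:15]
[16] read 'a'  n15⇒n16
[17] read 'a'  n16⇒n17  → match P5@[14:17]
[18] read 'a'  n17⇒n1 (via fail)
[19] read 'c'  n1⇒n2
[20] read 'b'  n2⇒n3  → match P2@[20:20]
[21] read 'c'  n3⇒n9 (via fail)
[22] read 'b'  n9⇒n8 (via fail)  → match P2@[22:22]
[23] read 'b'  n8⇒n15 (via fail)  → match P2@[23:23],P4@[22:23]
[24] read 'a'  n15⇒n16
[25] read 'a'  n16⇒n17  → match P5@[22:25]
[26] read 'c'  n17⇒n2 (via fail)
[27] read 'c'  n2⇒n13
[28] read 'a'  n13⇒n14  → match P3@[25:28]
[29] read 'b'  n14⇒n12 (via fail)  → match P2@[29:29]
[30] read 'b'  n12⇒n15  → match P2@[30:30],P4@[29:30]
[31] read 'a'  n15⇒n16
[32] read 'a'  n16⇒n17  → match P5@[29:32]
[33] read 'c'  n17⇒n2 (via fail)
[34] read 'b'  n2⇒n3  → match P2@[34:34]
[35] read 'c'  n3⇒n9 (via fail)
[36] read 'a'  n9⇒n10
[37] read 'c'  n10⇒n11  → match P1@[33:37],P6@[34:37]
[38] read 'c'  n11⇒n13 (via fail)
[39] read 'b'  n13⇒n8 (via fail)  → match P2@[39:39]
[40] read 'c'  n8⇒n9
[41] read 'a'  n9⇒n10
[42] read 'c'  n10⇒n11  → match P1@[38:42],P6@[39:42]
[43] read 'b'  n11⇒n3 (via fail)  → match P2@[43:43]
[44] read 'b'  n3⇒n4  → match P2@[44:44],P4@[43:44]
[45] read 'a'  n4⇒n16 (via fail)
[46] read 'a'  n16⇒n17  → match P5@[43:46]
[47] read 'b'  n17⇒n12 (via fail)  → match P2@[47:47]
[48] read 'a'  n12⇒n1 (via fail)
[49] read 'a'  n1⇒n1 (via fail)
[50] read 'a'  n1⇒n1 (via fail)
[51] read 'b'  n1⇒n12 (via fail)  → match P2@[51:51]
[52] read 'a'  n12⇒n1 (via fail)
[53] read 'c'  n1⇒n2
[54] read 'a'  n2⇒n1 (via fail)
[55] read 'c'  n1⇒n2
[56] read 'b'  n2⇒n3  → match P2@[56:56]
[57] read 'b'  n3⇒n4  → match P2@[57:57],P4@[56:57]
[58] read 'c'  n4⇒n5
[59] read 'c'  n5⇒n6  → match P0@[54:59]
[60] read 'c'  n6⇒n7 (via fail)
[61] read 'b'  n7⇒n8  → match P2@[61:61]
[62] read 'b'  n8⇒n15 (via fail)  → match P2@[62:62],P4@[61:62]
[63] read 'c'  n15⇒n18 (via fail)
[64] read 'a'  n18⇒n19
[65] read 'a'  n19⇒n1 (via fail)
[66] read 'a'  n1⇒n1 (via fail)

Matches: [[1,2],[2,2],[2,4],[5,6],[9,3],[12,3],[13,2],[14,2],[14,4],[15,2],[15,4],[17,5],[20,2],[22,2],[23,2],[23,4],[25,5],[28,3],[29,2],[30,2],[30,4],[32,5],[34,2],[37,1],[37,6],[39,2],[42,1],[42,6],[43,2],[44,2],[44,4],[46,5],[47,2],[51,2],[56,2],[57,2],[57,4],[59,0],[61,2],[62,2],[62,4]]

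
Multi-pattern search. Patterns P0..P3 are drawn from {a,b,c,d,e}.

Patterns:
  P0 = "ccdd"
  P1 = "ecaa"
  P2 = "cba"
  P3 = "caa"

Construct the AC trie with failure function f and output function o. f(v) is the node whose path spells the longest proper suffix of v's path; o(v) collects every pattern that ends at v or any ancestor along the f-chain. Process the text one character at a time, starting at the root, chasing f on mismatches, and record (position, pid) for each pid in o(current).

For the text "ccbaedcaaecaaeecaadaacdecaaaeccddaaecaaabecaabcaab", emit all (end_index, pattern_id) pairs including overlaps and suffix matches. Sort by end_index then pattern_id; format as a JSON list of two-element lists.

Construct AC machine:
Trie nodes:
  n0 'ε': c→1 e→5
  n1 'c': a→11 b→9 c→2
  n2 'cc': d→3
  n3 'ccd': d→4
  n4 'ccdd': ·  ←P0
  n5 'e': c→6
  n6 'ec': a→7
  n7 'eca': a→8
  n8 'ecaa': ·  ←P1
  n9 'cb': a→10
  n10 'cba': ·  ←P2
  n11 'ca': a→12
  n12 'caa': ·  ←P3

BFS fail/out derivation:
  fail(1) 'c': from fail(0)=0 chase 'c': 0 ⇒ 0;  out=∅∪out(0)=∅
  fail(5) 'e': from fail(0)=0 chase 'e': 0 ⇒ 0;  out=∅∪out(0)=∅
  fail(2) 'cc': from fail(1)=0 chase 'c': 0 ⇒ 1;  out=∅∪out(1)=∅
  fail(6) 'ec': from fail(5)=0 chase 'c': 0 ⇒ 1;  out=∅∪out(1)=∅
  fail(9) 'cb': from fail(1)=0 chase 'b': 0 ⇒ 0;  out=∅∪out(0)=∅
  fail(11) 'ca': from fail(1)=0 chase 'a': 0 ⇒ 0;  out=∅∪out(0)=∅
  fail(3) 'ccd': from fail(2)=1 chase 'd': 1→0 ⇒ 0;  out=∅∪out(0)=∅
  fail(7) 'eca': from fail(6)=1 chase 'a': 1 ⇒ 11;  out=∅∪out(11)=∅
  fail(10) 'cba': from fail(9)=0 chase 'a': 0 ⇒ 0;  out={2}∪out(0)={2}
  fail(12) 'caa': from fail(11)=0 chase 'a': 0 ⇒ 0;  out={3}∪out(0)={3}
  fail(4) 'ccdd': from fail(3)=0 chase 'd': 0 ⇒ 0;  out={0}∪out(0)={0}
  fail(8) 'ecaa': from fail(7)=11 chase 'a': 11 ⇒ 12;  out={1}∪out(12)={1,3}

Scan:
i=0 'c': node 0→1
i=1 'c': node 1→2
i=2 'b': node 2→9 ·f
i=3 'a': node 9→10  emit P2@[1:3]
i=4 'e': node 10→5 ·f
i=5 'd': node 5→0 ·f
i=6 'c': node 0→1
i=7 'a': node 1→11
i=8 'a': node 11→12  emit P3@[6:8]
i=9 'e': node 12→5 ·f
i=10 'c': node 5→6
i=11 'a': node 6→7
i=12 'a': node 7→8  emit P1@[9:12],P3@[10:12]
i=13 'e': node 8→5 ·f
i=14 'e': node 5→5 ·f
i=15 'c': node 5→6
i=16 'a': node 6→7
i=17 'a': node 7→8  emit P1@[14:17],P3@[15:17]
i=18 'd': node 8→0 ·f
i=19 'a': node 0→0
i=20 'a': node 0→0
i=21 'c': node 0→1
i=22 'd': node 1→0 ·f
i=23 'e': node 0→5
i=24 'c': node 5→6
i=25 'a': node 6→7
i=26 'a': node 7→8  emit P1@[23:26],P3@[24:26]
i=27 'a': node 8→0 ·f
i=28 'e': node 0→5
i=29 'c': node 5→6
i=30 'c': node 6→2 ·f
i=31 'd': node 2→3
i=32 'd': node 3→4  emit P0@[29:32]
i=33 'a': node 4→0 ·f
i=34 'a': node 0→0
i=35 'e': node 0→5
i=36 'c': node 5→6
i=37 'a': node 6→7
i=38 'a': node 7→8  emit P1@[35:38],P3@[36:38]
i=39 'a': node 8→0 ·f
i=40 'b': node 0→0
i=41 'e': node 0→5
i=42 'c': node 5→6
i=43 'a': node 6→7
i=44 'a': node 7→8  emit P1@[41:44],P3@[42:44]
i=45 'b': node 8→0 ·f
i=46 'c': node 0→1
i=47 'a': node 1→11
i=48 'a': node 11→12  emit P3@[46:48]
i=49 'b': node 12→0 ·f

Matches: [[3,2],[8,3],[12,1],[12,3],[17,1],[17,3],[26,1],[26,3],[32,0],[38,1],[38,3],[44,1],[44,3],[48,3]]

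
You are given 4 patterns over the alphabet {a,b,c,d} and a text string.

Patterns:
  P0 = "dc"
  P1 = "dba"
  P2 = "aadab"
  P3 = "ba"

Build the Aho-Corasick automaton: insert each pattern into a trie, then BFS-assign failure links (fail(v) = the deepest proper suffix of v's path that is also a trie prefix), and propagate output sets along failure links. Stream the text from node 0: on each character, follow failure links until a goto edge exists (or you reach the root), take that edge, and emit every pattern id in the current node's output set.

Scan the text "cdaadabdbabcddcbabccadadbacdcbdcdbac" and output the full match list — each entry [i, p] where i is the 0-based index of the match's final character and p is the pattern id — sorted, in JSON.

Construct AC machine:
Trie nodes:
  n0 'ε': a→5 b→10 d→1
  n1 'd': b→3 c→2
  n2 'dc': ·  [P0 ends]
  n3 'db': a→4
  n4 'dba': ·  [P1 ends]
  n5 'a': a→6
  n6 'aa': d→7
  n7 'aad': a→8
  n8 'aada': b→9
  n9 'aadab': ·  [P2 ends]
  n10 'b': a→11
  n11 'ba': ·  [P3 ends]

BFS fail/out derivation:
  fail(1) 'd': from fail(0)=0 chase 'd': 0 ⇒ 0;  out=∅∪out(0)=∅
  fail(5) 'a': from fail(0)=0 chase 'a': 0 ⇒ 0;  out=∅∪out(0)=∅
  fail(10) 'b': from fail(0)=0 chase 'b': 0 ⇒ 0;  out=∅∪out(0)=∅
  fail(2) 'dc': from fail(1)=0 chase 'c': 0 ⇒ 0;  out={0}∪out(0)={0}
  fail(3) 'db': from fail(1)=0 chase 'b': 0 ⇒ 10;  out=∅∪out(10)=∅
  fail(6) 'aa': from fail(5)=0 chase 'a': 0 ⇒ 5;  out=∅∪out(5)=∅
  fail(11) 'ba': from fail(10)=0 chase 'a': 0 ⇒ 5;  out={3}∪out(5)={3}
  fail(4) 'dba': from fail(3)=10 chase 'a': 10 ⇒ 11;  out={1}∪out(11)={1,3}
  fail(7) 'aad': from fail(6)=5 chase 'd': 5→0 ⇒ 1;  out=∅∪out(1)=∅
  fail(8) 'aada': from fail(7)=1 chase 'a': 1→0 ⇒ 5;  out=∅∪out(5)=∅
  fail(9) 'aadab': from fail(8)=5 chase 'b': 5→0 ⇒ 10;  out={2}∪out(10)={2}

Scan:
i=0 'c': node 0→0
i=1 'd': node 0→1
i=2 'a': node 1→5 (fail-walked)
i=3 'a': node 5→6
i=4 'd': node 6→7
i=5 'a': node 7→8
i=6 'b': node 8→9  emit P2@[2:6]
i=7 'd': node 9→1 (fail-walked)
i=8 'b': node 1→3
i=9 'a': node 3→4  emit P1@[7:9],P3@[8:9]
i=10 'b': node 4→10 (fail-walked)
i=11 'c': node 10→0 (fail-walked)
i=12 'd': node 0→1
i=13 'd': node 1→1 (fail-walked)
i=14 'c': node 1→2  emit P0@[13:14]
i=15 'b': node 2→10 (fail-walked)
i=16 'a': node 10→11  emit P3@[15:16]
i=17 'b': node 11→10 (fail-walked)
i=18 'c': node 10→0 (fail-walked)
i=19 'c': node 0→0
i=20 'a': node 0→5
i=21 'd': node 5→1 (fail-walked)
i=22 'a': node 1→5 (fail-walked)
i=23 'd': node 5→1 (fail-walked)
i=24 'b': node 1→3
i=25 'a': node 3→4  emit P1@[23:25],P3@[24:25]
i=26 'c': node 4→0 (fail-walked)
i=27 'd': node 0→1
i=28 'c': node 1→2  emit P0@[27:28]
i=29 'b': node 2→10 (fail-walked)
i=30 'd': node 10→1 (fail-walked)
i=31 'c': node 1→2  emit P0@[30:31]
i=32 'd': node 2→1 (fail-walked)
i=33 'b': node 1→3
i=34 'a': node 3→4  emit P1@[32:34],P3@[33:34]
i=35 'c': node 4→0 (fail-walked)

All matches (sorted): [[6,2],[9,1],[9,3],[14,0],[16,3],[25,1],[25,3],[28,0],[31,0],[34,1],[34,3]]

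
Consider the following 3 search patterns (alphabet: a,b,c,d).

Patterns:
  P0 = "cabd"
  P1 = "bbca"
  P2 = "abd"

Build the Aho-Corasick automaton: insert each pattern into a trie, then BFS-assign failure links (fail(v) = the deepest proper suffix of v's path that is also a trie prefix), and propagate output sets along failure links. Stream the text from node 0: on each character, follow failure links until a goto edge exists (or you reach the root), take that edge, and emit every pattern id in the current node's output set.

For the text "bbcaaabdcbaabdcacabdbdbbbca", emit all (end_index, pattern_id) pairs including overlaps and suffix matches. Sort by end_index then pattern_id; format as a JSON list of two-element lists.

Build:
Trie (insert patterns):
  0='ε' goto a→9 b→5 c→1
  1='c' goto a→2
  2='ca' goto b→3
  3='cab' goto d→4
  4='cabd' goto ·  [P0 ends]
  5='b' goto b→6
  6='bb' goto c→7
  7='bbc' goto a→8
  8='bbca' goto ·  [P1 ends]
  9='a' goto b→10
  10='ab' goto d→11
  11='abd' goto ·  [P2 ends]

BFS fail/out derivation:
  n1('c'): parent n0 fail=0; on 'c' 0 → fail=0;  out ∅∪∅=∅
  n5('b'): parent n0 fail=0; on 'b' 0 → fail=0;  out ∅∪∅=∅
  n9('a'): parent n0 fail=0; on 'a' 0 → fail=0;  out ∅∪∅=∅
  n2('ca'): parent n1 fail=0; on 'a' 0 → fail=9;  out ∅∪∅=∅
  n6('bb'): parent n5 fail=0; on 'b' 0 → fail=5;  out ∅∪∅=∅
  n10('ab'): parent n9 fail=0; on 'b' 0 → fail=5;  out ∅∪∅=∅
  n3('cab'): parent n2 fail=9; on 'b' 9 → fail=10;  out ∅∪∅=∅
  n7('bbc'): parent n6 fail=5; on 'c' 5→0 → fail=1;  out ∅∪∅=∅
  n11('abd'): parent n10 fail=5; on 'd' 5→0 → fail=0;  out {2}∪∅={2}
  n4('cabd'): parent n3 fail=10; on 'd' 10 → fail=11;  out {0}∪{2}={0,2}
  n8('bbca'): parent n7 fail=1; on 'a' 1 → fail=2;  out {1}∪∅={1}

Text stream:
[0] read 'b'  n0⇒n5
[1] read 'b'  n5⇒n6
[2] read 'c'  n6⇒n7
[3] read 'a'  n7⇒n8  ** P1@[0:3]
[4] read 'a'  n8⇒n9 ·f
[5] read 'a'  n9⇒n9 ·f
[6] read 'b'  n9⇒n10
[7] read 'd'  n10⇒n11  ** P2@[5:7]
[8] read 'c'  n11⇒n1 ·f
[9] read 'b'  n1⇒n5 ·f
[10] read 'a'  n5⇒n9 ·f
[11] read 'a'  n9⇒n9 ·f
[12] read 'b'  n9⇒n10
[13] read 'd'  n10⇒n11  ** P2@[11:13]
[14] read 'c'  n11⇒n1 ·f
[15] read 'a'  n1⇒n2
[16] read 'c'  n2⇒n1 ·f
[17] read 'a'  n1⇒n2
[18] read 'b'  n2⇒n3
[19] read 'd'  n3⇒n4  ** P0@[16:19],P2@[17:19]
[20] read 'b'  n4⇒n5 ·f
[21] read 'd'  n5⇒n0 ·f
[22] read 'b'  n0⇒n5
[23] read 'b'  n5⇒n6
[24] read 'b'  n6⇒n6 ·f
[25] read 'c'  n6⇒n7
[26] read 'a'  n7⇒n8  ** P1@[23:26]

Matches: [[3,1],[7,2],[13,2],[19,0],[19,2],[26,1]]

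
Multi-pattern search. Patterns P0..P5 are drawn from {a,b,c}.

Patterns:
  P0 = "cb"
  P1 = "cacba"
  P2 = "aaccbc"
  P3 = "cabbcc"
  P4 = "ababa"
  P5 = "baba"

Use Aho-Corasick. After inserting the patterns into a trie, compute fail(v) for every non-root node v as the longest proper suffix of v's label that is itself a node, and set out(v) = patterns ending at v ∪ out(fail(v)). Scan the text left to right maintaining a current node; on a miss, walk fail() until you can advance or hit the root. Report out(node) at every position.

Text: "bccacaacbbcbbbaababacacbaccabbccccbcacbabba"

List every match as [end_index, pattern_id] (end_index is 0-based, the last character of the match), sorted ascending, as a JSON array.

Build:
Trie (insert patterns):
  n0 'ε': a→7 b→21 c→1
  n1 'c': a→3 b→2
  n2 'cb': ·  [P0 ends]
  n3 'ca': b→13 c→4
  n4 'cac': b→5
  n5 'cacb': a→6
  n6 'cacba': ·  [P1 ends]
  n7 'a': a→8 b→17
  n8 'aa': c→9
  n9 'aac': c→10
  n10 'aacc': b→11
  n11 'aaccb': c→12
  n12 'aaccbc': ·  [P2 ends]
  n13 'cab': b→14
  n14 'cabb': c→15
  n15 'cabbc': c→16
  n16 'cabbcc': ·  [P3 ends]
  n17 'ab': a→18
  n18 'aba': b→19
  n19 'abab': a→20
  n20 'ababa': ·  [P4 ends]
  n21 'b': a→22
  n22 'ba': b→23
  n23 'bab': a→24
  n24 'baba': ·  [P5 ends]

Failure links (BFS by depth):
  n1('c'): parent n0 fail=0; on 'c' 0 → fail=0;  out ∅∪∅=∅
  n7('a'): parent n0 fail=0; on 'a' 0 → fail=0;  out ∅∪∅=∅
  n21('b'): parent n0 fail=0; on 'b' 0 → fail=0;  out ∅∪∅=∅
  n2('cb'): parent n1 fail=0; on 'b' 0 → fail=21;  out {0}∪∅={0}
  n3('ca'): parent n1 fail=0; on 'a' 0 → fail=7;  out ∅∪∅=∅
  n8('aa'): parent n7 fail=0; on 'a' 0 → fail=7;  out ∅∪∅=∅
  n17('ab'): parent n7 fail=0; on 'b' 0 → fail=21;  out ∅∪∅=∅
  n22('ba'): parent n21 fail=0; on 'a' 0 → fail=7;  out ∅∪∅=∅
  n4('cac'): parent n3 fail=7; on 'c' 7→0 → fail=1;  out ∅∪∅=∅
  n9('aac'): parent n8 fail=7; on 'c' 7→0 → fail=1;  out ∅∪∅=∅
  n13('cab'): parent n3 fail=7; on 'b' 7 → fail=17;  out ∅∪∅=∅
  n18('aba'): parent n17 fail=21; on 'a' 21 → fail=22;  out ∅∪∅=∅
  n23('bab'): parent n22 fail=7; on 'b' 7 → fail=17;  out ∅∪∅=∅
  n5('cacb'): parent n4 fail=1; on 'b' 1 → fail=2;  out ∅∪{0}={0}
  n10('aacc'): parent n9 fail=1; on 'c' 1→0 → fail=1;  out ∅∪∅=∅
  n14('cabb'): parent n13 fail=17; on 'b' 17→21→0 → fail=21;  out ∅∪∅=∅
  n19('abab'): parent n18 fail=22; on 'b' 22 → fail=23;  out ∅∪∅=∅
  n24('baba'): parent n23 fail=17; on 'a' 17 → fail=18;  out {5}∪∅={5}
  n6('cacba'): parent n5 fail=2; on 'a' 2→21 → fail=22;  out {1}∪∅={1}
  n11('aaccb'): parent n10 fail=1; on 'b' 1 → fail=2;  out ∅∪{0}={0}
  n15('cabbc'): parent n14 fail=21; on 'c' 21→0 → fail=1;  out ∅∪∅=∅
  n20('ababa'): parent n19 fail=23; on 'a' 23 → fail=24;  out {4}∪{5}={4,5}
  n12('aaccbc'): parent n11 fail=2; on 'c' 2→21→0 → fail=1;  out {2}∪∅={2}
  n16('cabbcc'): parent n15 fail=1; on 'c' 1→0 → fail=1;  out {3}∪∅={3}

Run:
pos 0 'b': at 21
pos 1 'c': at 1 (fail-walked)
pos 2 'c': at 1 (fail-walked)
pos 3 'a': at 3
pos 4 'c': at 4
pos 5 'a': at 3 (fail-walked)
pos 6 'a': at 8 (fail-walked)
pos 7 'c': at 9
pos 8 'b': at 2 (fail-walked)  ** P0@[7:8]
pos 9 'b': at 21 (fail-walked)
pos 10 'c': at 1 (fail-walked)
pos 11 'b': at 2  ** P0@[10:11]
pos 12 'b': at 21 (fail-walked)
pos 13 'b': at 21 (fail-walked)
pos 14 'a': at 22
pos 15 'a': at 8 (fail-walked)
pos 16 'b': at 17 (fail-walked)
pos 17 'a': at 18
pos 18 'b': at 19
pos 19 'a': at 20  ** P4@[15:19],P5@[16:19]
pos 20 'c': at 1 (fail-walked)
pos 21 'a': at 3
pos 22 'c': at 4
pos 23 'b': at 5  ** P0@[22:23]
pos 24 'a': at 6  ** P1@[20:24]
pos 25 'c': at 1 (fail-walked)
pos 26 'c': at 1 (fail-walked)
pos 27 'a': at 3
pos 28 'b': at 13
pos 29 'b': at 14
pos 30 'c': at 15
pos 31 'c': at 16  ** P3@[26:31]
pos 32 'c': at 1 (fail-walked)
pos 33 'c': at 1 (fail-walked)
pos 34 'b': at 2  ** P0@[33:34]
pos 35 'c': at 1 (fail-walked)
pos 36 'a': at 3
pos 37 'c': at 4
pos 38 'b': at 5  ** P0@[37:38]
pos 39 'a': at 6  ** P1@[35:39]
pos 40 'b': at 23 (fail-walked)
pos 41 'b': at 21 (fail-walked)
pos 42 'a': at 22

Result: [[8,0],[11,0],[19,4],[19,5],[23,0],[24,1],[31,3],[34,0],[38,0],[39,1]]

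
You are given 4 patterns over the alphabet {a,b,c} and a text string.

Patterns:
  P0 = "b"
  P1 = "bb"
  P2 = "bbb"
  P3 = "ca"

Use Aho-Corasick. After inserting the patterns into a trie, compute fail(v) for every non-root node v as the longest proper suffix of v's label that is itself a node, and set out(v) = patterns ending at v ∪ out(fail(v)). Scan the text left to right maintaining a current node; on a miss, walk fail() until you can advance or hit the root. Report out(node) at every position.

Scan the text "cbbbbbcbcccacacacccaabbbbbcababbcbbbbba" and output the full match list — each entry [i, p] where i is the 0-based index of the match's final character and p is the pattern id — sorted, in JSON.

Construct AC machine:
Trie nodes:
  0='ε' goto b→1 c→4
  1='b' goto b→2  ←P0
  2='bb' goto b→3  ←P1
  3='bbb' goto ·  ←P2
  4='c' goto a→5
  5='ca' goto ·  ←P3

Failure links (BFS by depth):
  fail(1) 'b': from fail(0)=0 chase 'b': 0 ⇒ 0;  out={0}∪out(0)={0}
  fail(4) 'c': from fail(0)=0 chase 'c': 0 ⇒ 0;  out=∅∪out(0)=∅
  fail(2) 'bb': from fail(1)=0 chase 'b': 0 ⇒ 1;  out={1}∪out(1)={0,1}
  fail(5) 'ca': from fail(4)=0 chase 'a': 0 ⇒ 0;  out={3}∪out(0)={3}
  fail(3) 'bbb': from fail(2)=1 chase 'b': 1 ⇒ 2;  out={2}∪out(2)={0,1,2}

Scan:
[0] read 'c'  n0⇒n4
[1] read 'b'  n4⇒n1 ·f  → match P0@[1:1]
[2] read 'b'  n1⇒n2  → match P0@[2:2],P1@[1:2]
[3] read 'b'  n2⇒n3  → match P0@[3:3],P1@[2:3],P2@[1:3]
[4] read 'b'  n3⇒n3 ·f  → match P0@[4:4],P1@[3:4],P2@[2:4]
[5] read 'b'  n3⇒n3 ·f  → match P0@[5:5],P1@[4:5],P2@[3:5]
[6] read 'c'  n3⇒n4 ·f
[7] read 'b'  n4⇒n1 ·f  → match P0@[7:7]
[8] read 'c'  n1⇒n4 ·f
[9] read 'c'  n4⇒n4 ·f
[10] read 'c'  n4⇒n4 ·f
[11] read 'a'  n4⇒n5  → match P3@[10:11]
[12] read 'c'  n5⇒n4 ·f
[13] read 'a'  n4⇒n5  → match P3@[12:13]
[14] read 'c'  n5⇒n4 ·f
[15] read 'a'  n4⇒n5  → match P3@[14:15]
[16] read 'c'  n5⇒n4 ·f
[17] read 'c'  n4⇒n4 ·f
[18] read 'c'  n4⇒n4 ·f
[19] read 'a'  n4⇒n5  → match P3@[18:19]
[20] read 'a'  n5⇒n0 ·f
[21] read 'b'  n0⇒n1  → match P0@[21:21]
[22] read 'b'  n1⇒n2  → match P0@[22:22],P1@[21:22]
[23] read 'b'  n2⇒n3  → match P0@[23:23],P1@[22:23],P2@[21:23]
[24] read 'b'  n3⇒n3 ·f  → match P0@[24:24],P1@[23:24],P2@[22:24]
[25] read 'b'  n3⇒n3 ·f  → match P0@[25:25],P1@[24:25],P2@[23:25]
[26] read 'c'  n3⇒n4 ·f
[27] read 'a'  n4⇒n5  → match P3@[26:27]
[28] read 'b'  n5⇒n1 ·f  → match P0@[28:28]
[29] read 'a'  n1⇒n0 ·f
[30] read 'b'  n0⇒n1  → match P0@[30:30]
[31] read 'b'  n1⇒n2  → match P0@[31:31],P1@[30:31]
[32] read 'c'  n2⇒n4 ·f
[33] read 'b'  n4⇒n1 ·f  → match P0@[33:33]
[34] read 'b'  n1⇒n2  → match P0@[34:34],P1@[33:34]
[35] read 'b'  n2⇒n3  → match P0@[35:35],P1@[34:35],P2@[33:35]
[36] read 'b'  n3⇒n3 ·f  → match P0@[36:36],P1@[35:36],P2@[34:36]
[37] read 'b'  n3⇒n3 ·f  → match P0@[37:37],P1@[36:37],P2@[35:37]
[38] read 'a'  n3⇒n0 ·f

Result: [[1,0],[2,0],[2,1],[3,0],[3,1],[3,2],[4,0],[4,1],[4,2],[5,0],[5,1],[5,2],[7,0],[11,3],[13,3],[15,3],[19,3],[21,0],[22,0],[22,1],[23,0],[23,1],[23,2],[24,0],[24,1],[24,2],[25,0],[25,1],[25,2],[27,3],[28,0],[30,0],[31,0],[31,1],[33,0],[34,0],[34,1],[35,0],[35,1],[35,2],[36,0],[36,1],[36,2],[37,0],[37,1],[37,2]]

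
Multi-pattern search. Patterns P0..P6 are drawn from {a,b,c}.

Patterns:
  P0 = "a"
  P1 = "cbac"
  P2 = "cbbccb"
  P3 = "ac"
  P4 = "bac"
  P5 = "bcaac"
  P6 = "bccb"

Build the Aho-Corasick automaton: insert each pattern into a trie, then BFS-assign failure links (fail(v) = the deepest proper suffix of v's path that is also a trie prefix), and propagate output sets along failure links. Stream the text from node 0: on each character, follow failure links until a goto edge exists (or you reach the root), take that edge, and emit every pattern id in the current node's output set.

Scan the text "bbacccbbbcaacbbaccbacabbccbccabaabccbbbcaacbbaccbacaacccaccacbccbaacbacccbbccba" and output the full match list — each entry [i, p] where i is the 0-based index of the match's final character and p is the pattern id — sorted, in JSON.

Build automaton:
Trie (insert patterns):
  0='ε' goto a→1 b→11 c→2
  1='a' goto c→10  [P0 ends]
  2='c' goto b→3
  3='cb' goto a→4 b→6
  4='cba' goto c→5
  5='cbac' goto ·  [P1 ends]
  6='cbb' goto c→7
  7='cbbc' goto c→8
  8='cbbcc' goto b→9
  9='cbbccb' goto ·  [P2 ends]
  10='ac' goto ·  [P3 ends]
  11='b' goto a→12 c→14
  12='ba' goto c→13
  13='bac' goto ·  [P4 ends]
  14='bc' goto a→15 c→18
  15='bca' goto a→16
  16='bcaa' goto c→17
  17='bcaac' goto ·  [P5 ends]
  18='bcc' goto b→19
  19='bccb' goto ·  [P6 ends]

Failure links (BFS by depth):
  fail(1) 'a': from fail(0)=0 chase 'a': 0 ⇒ 0;  out={0}∪out(0)={0}
  fail(2) 'c': from fail(0)=0 chase 'c': 0 ⇒ 0;  out=∅∪out(0)=∅
  fail(11) 'b': from fail(0)=0 chase 'b': 0 ⇒ 0;  out=∅∪out(0)=∅
  fail(3) 'cb': from fail(2)=0 chase 'b': 0 ⇒ 11;  out=∅∪out(11)=∅
  fail(10) 'ac': from fail(1)=0 chase 'c': 0 ⇒ 2;  out={3}∪out(2)={3}
  fail(12) 'ba': from fail(11)=0 chase 'a': 0 ⇒ 1;  out=∅∪out(1)={0}
  fail(14) 'bc': from fail(11)=0 chase 'c': 0 ⇒ 2;  out=∅∪out(2)=∅
  fail(4) 'cba': from fail(3)=11 chase 'a': 11 ⇒ 12;  out=∅∪out(12)={0}
  fail(6) 'cbb': from fail(3)=11 chase 'b': 11→0 ⇒ 11;  out=∅∪out(11)=∅
  fail(13) 'bac': from fail(12)=1 chase 'c': 1 ⇒ 10;  out={4}∪out(10)={3,4}
  fail(15) 'bca': from fail(14)=2 chase 'a': 2→0 ⇒ 1;  out=∅∪out(1)={0}
  fail(18) 'bcc': from fail(14)=2 chase 'c': 2→0 ⇒ 2;  out=∅∪out(2)=∅
  fail(5) 'cbac': from fail(4)=12 chase 'c': 12 ⇒ 13;  out={1}∪out(13)={1,3,4}
  fail(7) 'cbbc': from fail(6)=11 chase 'c': 11 ⇒ 14;  out=∅∪out(14)=∅
  fail(16) 'bcaa': from fail(15)=1 chase 'a': 1→0 ⇒ 1;  out=∅∪out(1)={0}
  fail(19) 'bccb': from fail(18)=2 chase 'b': 2 ⇒ 3;  out={6}∪out(3)={6}
  fail(8) 'cbbcc': from fail(7)=14 chase 'c': 14 ⇒ 18;  out=∅∪out(18)=∅
  fail(17) 'bcaac': from fail(16)=1 chase 'c': 1 ⇒ 10;  out={5}∪out(10)={3,5}
  fail(9) 'cbbccb': from fail(8)=18 chase 'b': 18 ⇒ 19;  out={2}∪out(19)={2,6}

Scan:
pos 0 'b': at 11
pos 1 'b': at 11 (via fail)
pos 2 'a': at 12  ** P0@[2:2]
pos 3 'c': at 13  ** P3@[2:3],P4@[1:3]
pos 4 'c': at 2 (via fail)
pos 5 'c': at 2 (via fail)
pos 6 'b': at 3
pos 7 'b': at 6
pos 8 'b': at 11 (via fail)
pos 9 'c': at 14
pos 10 'a': at 15  ** P0@[10:10]
pos 11 'a': at 16  ** P0@[11:11]
pos 12 'c': at 17  ** P3@[11:12],P5@[8:12]
pos 13 'b': at 3 (via fail)
pos 14 'b': at 6
pos 15 'a': at 12 (via fail)  ** P0@[15:15]
pos 16 'c': at 13  ** P3@[15:16],P4@[14:16]
pos 17 'c': at 2 (via fail)
pos 18 'b': at 3
pos 19 'a': at 4  ** P0@[19:19]
pos 20 'c': at 5  ** P1@[17:20],P3@[19:20],P4@[18:20]
pos 21 'a': at 1 (via fail)  ** P0@[21:21]
pos 22 'b': at 11 (via fail)
pos 23 'b': at 11 (via fail)
pos 24 'c': at 14
pos 25 'c': at 18
pos 26 'b': at 19  ** P6@[23:26]
pos 27 'c': at 14 (via fail)
pos 28 'c': at 18
pos 29 'a': at 1 (via fail)  ** P0@[29:29]
pos 30 'b': at 11 (via fail)
pos 31 'a': at 12  ** P0@[31:31]
pos 32 'a': at 1 (via fail)  ** P0@[32:32]
pos 33 'b': at 11 (via fail)
pos 34 'c': at 14
pos 35 'c': at 18
pos 36 'b': at 19  ** P6@[33:36]
pos 37 'b': at 6 (via fail)
pos 38 'b': at 11 (via fail)
pos 39 'c': at 14
pos 40 'a': at 15  ** P0@[40:40]
pos 41 'a': at 16  ** P0@[41:41]
pos 42 'c': at 17  ** P3@[41:42],P5@[38:42]
pos 43 'b': at 3 (via fail)
pos 44 'b': at 6
pos 45 'a': at 12 (via fail)  ** P0@[45:45]
pos 46 'c': at 13  ** P3@[45:46],P4@[44:46]
pos 47 'c': at 2 (via fail)
pos 48 'b': at 3
pos 49 'a': at 4  ** P0@[49:49]
pos 50 'c': at 5  ** P1@[47:50],P3@[49:50],P4@[48:50]
pos 51 'a': at 1 (via fail)  ** P0@[51:51]
pos 52 'a': at 1 (via fail)  ** P0@[52:52]
pos 53 'c': at 10  ** P3@[52:53]
pos 54 'c': at 2 (via fail)
pos 55 'c': at 2 (via fail)
pos 56 'a': at 1 (via fail)  ** P0@[56:56]
pos 57 'c': at 10  ** P3@[56:57]
pos 58 'c': at 2 (via fail)
pos 59 'a': at 1 (via fail)  ** P0@[59:59]
pos 60 'c': at 10  ** P3@[59:60]
pos 61 'b': at 3 (via fail)
pos 62 'c': at 14 (via fail)
pos 63 'c': at 18
pos 64 'b': at 19  ** P6@[61:64]
pos 65 'a': at 4 (via fail)  ** P0@[65:65]
pos 66 'a': at 1 (via fail)  ** P0@[66:66]
pos 67 'c': at 10  ** P3@[66:67]
pos 68 'b': at 3 (via fail)
pos 69 'a': at 4  ** P0@[69:69]
pos 70 'c': at 5  ** P1@[67:70],P3@[69:70],P4@[68:70]
pos 71 'c': at 2 (via fail)
pos 72 'c': at 2 (via fail)
pos 73 'b': at 3
pos 74 'b': at 6
pos 75 'c': at 7
pos 76 'c': at 8
pos 77 'b': at 9  ** P2@[72:77],P6@[74:77]
pos 78 'a': at 4 (via fail)  ** P0@[78:78]

Matches: [[2,0],[3,3],[3,4],[10,0],[11,0],[12,3],[12,5],[15,0],[16,3],[16,4],[19,0],[20,1],[20,3],[20,4],[21,0],[26,6],[29,0],[31,0],[32,0],[36,6],[40,0],[41,0],[42,3],[42,5],[45,0],[46,3],[46,4],[49,0],[50,1],[50,3],[50,4],[51,0],[52,0],[53,3],[56,0],[57,3],[59,0],[60,3],[64,6],[65,0],[66,0],[67,3],[69,0],[70,1],[70,3],[70,4],[77,2],[77,6],[78,0]]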